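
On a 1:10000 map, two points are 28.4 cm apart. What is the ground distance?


ground = 28.4 cm * 10000 / 100 = 2840.0 m = 2.84 km

2.84 km


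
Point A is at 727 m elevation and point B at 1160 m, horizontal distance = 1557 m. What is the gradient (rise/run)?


gradient = (1160 - 727) / 1557 = 433 / 1557 = 0.2781

0.2781


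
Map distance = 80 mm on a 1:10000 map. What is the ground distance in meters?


ground = 80 mm * 10000 / 1000 = 800.0 m

800.0 m


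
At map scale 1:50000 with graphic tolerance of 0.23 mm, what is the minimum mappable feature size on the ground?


ground = 0.23 mm * 50000 / 1000 = 11.5 m

11.5 m


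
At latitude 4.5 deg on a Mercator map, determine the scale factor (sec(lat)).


SF = 1 / cos(4.5) = 1 / 0.996917 = 1.003

1.003


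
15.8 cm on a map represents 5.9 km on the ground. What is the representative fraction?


ground = 5.9 km = 590000 cm; RF denominator = ground / map = 590000 / 15.8 ≈ 37342; RF = 1:37342

1:37342


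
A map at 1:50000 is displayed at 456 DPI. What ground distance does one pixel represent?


pixel_cm = 2.54 / 456 ≈ 0.00557 cm
ground = pixel_cm * 50000 / 100 = 2.54 * 50000 / (456 * 100) = 127000 / 45600 ≈ 2.79 m

2.79 m


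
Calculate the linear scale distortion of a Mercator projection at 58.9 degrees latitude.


SF = 1 / cos(58.9) = 1 / 0.516533 = 1.936

1.936


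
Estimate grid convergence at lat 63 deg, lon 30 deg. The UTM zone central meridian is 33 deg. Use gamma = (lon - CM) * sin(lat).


gamma = (30 - 33) * sin(63) = -3 * 0.891007 = -2.673 degrees

-2.673 degrees


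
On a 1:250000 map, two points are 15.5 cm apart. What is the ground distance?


ground = 15.5 cm * 250000 / 100 = 38750.0 m = 38.75 km

38.75 km


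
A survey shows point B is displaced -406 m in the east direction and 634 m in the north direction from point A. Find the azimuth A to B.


az = atan2(-406, 634) = -32.6 deg
adjusted to 0-360: 327.4 degrees

327.4 degrees


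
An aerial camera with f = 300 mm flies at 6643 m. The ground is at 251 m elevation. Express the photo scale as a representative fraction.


scale = f / (H - h) = 300 mm / 6392 m = 300 / 6392000 = 1:21307

1:21307


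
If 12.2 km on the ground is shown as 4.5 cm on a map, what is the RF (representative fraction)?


ground = 12.2 km = 1220000 cm; RF denominator = ground / map = 1220000 / 4.5 ≈ 271111; RF = 1:271111

1:271111


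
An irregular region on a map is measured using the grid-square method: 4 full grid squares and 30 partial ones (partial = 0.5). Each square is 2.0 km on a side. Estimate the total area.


effective squares = 4 + 30 * 0.5 = 19.0
area = 19.0 * 4.0 = 76.0 km^2

76.0 km^2


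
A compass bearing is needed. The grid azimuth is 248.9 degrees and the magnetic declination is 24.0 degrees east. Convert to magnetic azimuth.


magnetic azimuth = grid azimuth - declination (east +ve)
mag_az = 248.9 - 24.0 = 224.9 degrees

224.9 degrees


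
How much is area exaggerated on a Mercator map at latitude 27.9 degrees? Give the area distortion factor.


area_distortion = 1/cos^2(27.9) = 1.28

1.28


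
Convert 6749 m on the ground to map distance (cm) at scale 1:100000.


map_cm = 6749 * 100 / 100000 = 6.749 cm ≈ 6.75 cm

6.75 cm


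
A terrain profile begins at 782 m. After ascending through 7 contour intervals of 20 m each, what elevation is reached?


elevation = 782 + 7 * 20 = 922 m

922 m


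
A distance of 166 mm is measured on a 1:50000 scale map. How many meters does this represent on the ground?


ground = 166 mm * 50000 / 1000 = 8300.0 m

8300.0 m


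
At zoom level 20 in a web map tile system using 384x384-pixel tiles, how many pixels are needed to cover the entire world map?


tiles per axis = 2^20 = 1048576
total tiles = 1048576^2 = 1099511627776
pixels per axis = 1048576 * 384 = 402653184
total pixels = 402653184^2 = 162129586585337856

162129586585337856 pixels


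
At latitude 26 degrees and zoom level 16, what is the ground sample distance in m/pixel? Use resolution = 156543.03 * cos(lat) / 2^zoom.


res = 156543.03 * cos(26) / 2^16 = 156543.03 * 0.89879405 / 65536 = 2.15 m/pixel

2.15 m/pixel


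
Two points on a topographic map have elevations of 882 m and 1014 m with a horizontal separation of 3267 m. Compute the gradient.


gradient = (1014 - 882) / 3267 = 132 / 3267 = 0.0404

0.0404


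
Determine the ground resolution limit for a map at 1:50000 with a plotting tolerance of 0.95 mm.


ground = 0.95 mm * 50000 / 1000 = 47.5 m

47.5 m


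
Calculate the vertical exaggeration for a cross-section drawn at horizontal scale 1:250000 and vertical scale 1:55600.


VE = horizontal_scale / vertical_scale = 250000 / 55600 ≈ 4.5

4.5x


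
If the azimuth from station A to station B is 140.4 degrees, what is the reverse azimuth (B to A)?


back azimuth = (140.4 + 180) mod 360 = 320.4 degrees

320.4 degrees


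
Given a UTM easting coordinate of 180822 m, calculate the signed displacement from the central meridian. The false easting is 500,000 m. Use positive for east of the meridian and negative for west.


displacement = 180822 - 500000 = -319178 m

-319178 m


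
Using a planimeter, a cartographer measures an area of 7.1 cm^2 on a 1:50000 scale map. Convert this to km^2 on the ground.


ground_area = 7.1 * (50000/100)^2 = 1775000.0 m^2 = 1.775 km^2

1.775 km^2


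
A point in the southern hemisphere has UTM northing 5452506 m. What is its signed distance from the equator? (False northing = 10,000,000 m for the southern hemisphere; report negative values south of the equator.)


For southern: actual = 5452506 - 10000000 = -4547494 m

-4547494 m


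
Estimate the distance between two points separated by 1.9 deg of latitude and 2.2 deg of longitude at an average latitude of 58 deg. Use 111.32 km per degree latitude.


dlat_km = 1.9 * 111.32 = 211.508
dlon_km = 2.2 * 111.32 * cos(58) ≈ 129.779
dist = sqrt(211.508^2 + 129.779^2) ≈ 248.1 km

248.1 km


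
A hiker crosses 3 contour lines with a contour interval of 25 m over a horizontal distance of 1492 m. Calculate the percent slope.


elevation change = 3 * 25 = 75 m
slope = 75 / 1492 * 100 = 5.0%

5.0%


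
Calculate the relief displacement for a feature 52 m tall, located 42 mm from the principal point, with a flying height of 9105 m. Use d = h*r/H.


d = h * r / H = 52 * 42 / 9105 = 0.24 mm

0.24 mm


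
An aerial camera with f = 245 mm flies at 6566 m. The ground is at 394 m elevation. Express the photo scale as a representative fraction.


scale = f / (H - h) = 245 mm / 6172 m = 245 / 6172000 = 1:25192

1:25192


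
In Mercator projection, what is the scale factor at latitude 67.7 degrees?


SF = 1 / cos(67.7) = 1 / 0.379456 = 2.635

2.635


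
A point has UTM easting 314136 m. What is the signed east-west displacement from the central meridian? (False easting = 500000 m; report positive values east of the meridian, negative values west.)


displacement = 314136 - 500000 = -185864 m

-185864 m


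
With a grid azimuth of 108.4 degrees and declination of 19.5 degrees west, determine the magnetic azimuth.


magnetic azimuth = grid azimuth - declination (east +ve)
mag_az = 108.4 - -19.5 = 127.9 degrees

127.9 degrees


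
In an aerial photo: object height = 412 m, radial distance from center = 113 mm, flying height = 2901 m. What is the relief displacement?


d = h * r / H = 412 * 113 / 2901 = 16.05 mm

16.05 mm


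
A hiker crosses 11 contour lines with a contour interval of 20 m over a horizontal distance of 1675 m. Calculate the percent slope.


elevation change = 11 * 20 = 220 m
slope = 220 / 1675 * 100 = 13.1%

13.1%


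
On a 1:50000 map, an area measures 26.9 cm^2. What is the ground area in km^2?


ground_area = 26.9 * (50000/100)^2 = 6725000.0 m^2 = 6.725 km^2

6.725 km^2


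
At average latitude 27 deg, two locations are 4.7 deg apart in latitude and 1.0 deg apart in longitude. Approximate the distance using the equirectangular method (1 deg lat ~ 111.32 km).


dlat_km = 4.7 * 111.32 = 523.204
dlon_km = 1.0 * 111.32 * cos(27) ≈ 99.187
dist = sqrt(523.204^2 + 99.187^2) ≈ 532.5 km

532.5 km


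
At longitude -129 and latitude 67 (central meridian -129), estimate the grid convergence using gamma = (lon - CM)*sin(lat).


gamma = (-129 - -129) * sin(67) = 0 * 0.920505 = 0.0 degrees

0.0 degrees


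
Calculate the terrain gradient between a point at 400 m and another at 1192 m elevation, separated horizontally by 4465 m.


gradient = (1192 - 400) / 4465 = 792 / 4465 = 0.1774

0.1774


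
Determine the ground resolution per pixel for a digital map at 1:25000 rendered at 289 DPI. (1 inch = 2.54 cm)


pixel_cm = 2.54 / 289 ≈ 0.008789 cm
ground = pixel_cm * 25000 / 100 = 2.54 * 25000 / (289 * 100) = 63500 / 28900 ≈ 2.2 m

2.2 m


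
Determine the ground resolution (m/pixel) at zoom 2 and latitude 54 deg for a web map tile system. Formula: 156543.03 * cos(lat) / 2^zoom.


res = 156543.03 * cos(54) / 2^2 = 156543.03 * 0.58778525 / 4 = 23003.42 m/pixel

23003.42 m/pixel


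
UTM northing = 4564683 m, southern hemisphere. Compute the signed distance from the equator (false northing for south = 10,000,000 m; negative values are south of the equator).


For southern: actual = 4564683 - 10000000 = -5435317 m

-5435317 m


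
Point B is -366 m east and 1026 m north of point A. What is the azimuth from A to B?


az = atan2(-366, 1026) = -19.6 deg
adjusted to 0-360: 340.4 degrees

340.4 degrees


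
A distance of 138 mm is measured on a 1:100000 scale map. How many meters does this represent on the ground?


ground = 138 mm * 100000 / 1000 = 13800.0 m

13800.0 m


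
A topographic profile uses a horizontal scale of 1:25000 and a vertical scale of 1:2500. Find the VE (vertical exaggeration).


VE = horizontal_scale / vertical_scale = 25000 / 2500 = 10.0

10.0x


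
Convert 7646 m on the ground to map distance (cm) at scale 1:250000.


map_cm = 7646 * 100 / 250000 = 3.0584 cm ≈ 3.06 cm

3.06 cm


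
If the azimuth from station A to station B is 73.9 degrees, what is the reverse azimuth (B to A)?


back azimuth = (73.9 + 180) mod 360 = 253.9 degrees

253.9 degrees


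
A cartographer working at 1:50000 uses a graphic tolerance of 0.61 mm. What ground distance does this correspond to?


ground = 0.61 mm * 50000 / 1000 = 30.5 m

30.5 m


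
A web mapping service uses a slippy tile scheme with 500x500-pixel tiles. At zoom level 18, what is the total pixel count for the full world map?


tiles per axis = 2^18 = 262144
total tiles = 262144^2 = 68719476736
pixels per axis = 262144 * 500 = 131072000
total pixels = 131072000^2 = 17179869184000000

17179869184000000 pixels


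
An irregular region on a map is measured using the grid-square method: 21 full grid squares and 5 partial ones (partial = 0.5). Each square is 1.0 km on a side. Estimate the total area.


effective squares = 21 + 5 * 0.5 = 23.5
area = 23.5 * 1.0 = 23.5 km^2

23.5 km^2


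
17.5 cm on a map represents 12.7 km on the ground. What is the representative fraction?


ground = 12.7 km = 1270000 cm; RF denominator = ground / map = 1270000 / 17.5 ≈ 72571; RF = 1:72571

1:72571


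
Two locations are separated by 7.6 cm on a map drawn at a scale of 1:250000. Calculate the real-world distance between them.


ground = 7.6 cm * 250000 / 100 = 19000.0 m = 19.0 km

19.0 km


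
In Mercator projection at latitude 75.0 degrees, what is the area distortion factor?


area_distortion = 1/cos^2(75.0) = 14.928

14.928


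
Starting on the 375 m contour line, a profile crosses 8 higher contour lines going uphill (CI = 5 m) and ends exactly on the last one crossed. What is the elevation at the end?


elevation = 375 + 8 * 5 = 415 m

415 m


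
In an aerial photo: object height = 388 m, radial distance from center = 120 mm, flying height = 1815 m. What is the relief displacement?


d = h * r / H = 388 * 120 / 1815 = 25.65 mm

25.65 mm


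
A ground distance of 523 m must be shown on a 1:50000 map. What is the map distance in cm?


map_cm = 523 * 100 / 50000 = 1.046 cm ≈ 1.05 cm

1.05 cm


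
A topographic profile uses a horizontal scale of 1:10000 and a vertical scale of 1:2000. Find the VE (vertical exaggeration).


VE = horizontal_scale / vertical_scale = 10000 / 2000 = 5.0

5.0x


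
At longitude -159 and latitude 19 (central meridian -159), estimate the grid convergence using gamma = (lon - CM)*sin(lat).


gamma = (-159 - -159) * sin(19) = 0 * 0.325568 = 0.0 degrees

0.0 degrees


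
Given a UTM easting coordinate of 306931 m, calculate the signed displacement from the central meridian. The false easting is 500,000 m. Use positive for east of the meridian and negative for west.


displacement = 306931 - 500000 = -193069 m

-193069 m


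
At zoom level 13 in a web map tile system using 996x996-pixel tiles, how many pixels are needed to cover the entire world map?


tiles per axis = 2^13 = 8192
total tiles = 8192^2 = 67108864
pixels per axis = 8192 * 996 = 8159232
total pixels = 8159232^2 = 66573066829824

66573066829824 pixels


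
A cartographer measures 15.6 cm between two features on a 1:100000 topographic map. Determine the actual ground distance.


ground = 15.6 cm * 100000 / 100 = 15600.0 m = 15.6 km

15.6 km


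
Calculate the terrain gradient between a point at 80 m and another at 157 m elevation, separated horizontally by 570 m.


gradient = (157 - 80) / 570 = 77 / 570 = 0.1351

0.1351


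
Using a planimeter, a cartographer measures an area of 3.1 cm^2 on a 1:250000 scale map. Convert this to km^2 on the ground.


ground_area = 3.1 * (250000/100)^2 = 19375000.0 m^2 = 19.375 km^2

19.375 km^2


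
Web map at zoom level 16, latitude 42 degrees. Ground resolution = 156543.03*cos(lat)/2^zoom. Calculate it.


res = 156543.03 * cos(42) / 2^16 = 156543.03 * 0.74314483 / 65536 = 1.78 m/pixel

1.78 m/pixel


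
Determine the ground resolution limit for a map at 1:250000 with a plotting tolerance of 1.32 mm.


ground = 1.32 mm * 250000 / 1000 = 330.0 m

330.0 m


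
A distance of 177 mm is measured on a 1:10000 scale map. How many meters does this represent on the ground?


ground = 177 mm * 10000 / 1000 = 1770.0 m

1770.0 m


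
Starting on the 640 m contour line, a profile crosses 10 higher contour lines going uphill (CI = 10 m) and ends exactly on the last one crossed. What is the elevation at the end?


elevation = 640 + 10 * 10 = 740 m

740 m


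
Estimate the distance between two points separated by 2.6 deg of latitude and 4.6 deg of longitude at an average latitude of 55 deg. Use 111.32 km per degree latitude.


dlat_km = 2.6 * 111.32 = 289.432
dlon_km = 4.6 * 111.32 * cos(55) ≈ 293.712
dist = sqrt(289.432^2 + 293.712^2) ≈ 412.4 km

412.4 km


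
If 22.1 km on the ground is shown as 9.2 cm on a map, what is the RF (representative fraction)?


ground = 22.1 km = 2210000 cm; RF denominator = ground / map = 2210000 / 9.2 ≈ 240217; RF = 1:240217

1:240217


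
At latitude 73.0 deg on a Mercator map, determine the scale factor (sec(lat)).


SF = 1 / cos(73.0) = 1 / 0.292372 = 3.42

3.42


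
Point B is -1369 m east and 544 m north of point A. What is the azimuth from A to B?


az = atan2(-1369, 544) = -68.3 deg
adjusted to 0-360: 291.7 degrees

291.7 degrees


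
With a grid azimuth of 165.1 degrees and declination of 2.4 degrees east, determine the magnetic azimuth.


magnetic azimuth = grid azimuth - declination (east +ve)
mag_az = 165.1 - 2.4 = 162.7 degrees

162.7 degrees


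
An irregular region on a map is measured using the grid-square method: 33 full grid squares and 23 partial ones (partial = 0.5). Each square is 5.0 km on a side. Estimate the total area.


effective squares = 33 + 23 * 0.5 = 44.5
area = 44.5 * 25.0 = 1112.5 km^2

1112.5 km^2


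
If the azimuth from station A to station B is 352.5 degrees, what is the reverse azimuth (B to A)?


back azimuth = (352.5 + 180) mod 360 = 172.5 degrees

172.5 degrees


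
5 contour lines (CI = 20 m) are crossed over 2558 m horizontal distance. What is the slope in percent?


elevation change = 5 * 20 = 100 m
slope = 100 / 2558 * 100 = 3.9%

3.9%


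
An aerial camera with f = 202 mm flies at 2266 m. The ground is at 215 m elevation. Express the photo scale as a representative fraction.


scale = f / (H - h) = 202 mm / 2051 m = 202 / 2051000 = 1:10153

1:10153


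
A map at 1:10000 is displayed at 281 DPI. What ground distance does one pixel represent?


pixel_cm = 2.54 / 281 ≈ 0.009039 cm
ground = pixel_cm * 10000 / 100 = 2.54 * 10000 / (281 * 100) = 25400 / 28100 ≈ 0.9 m

0.9 m


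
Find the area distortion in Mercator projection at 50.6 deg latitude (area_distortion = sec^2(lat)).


area_distortion = 1/cos^2(50.6) = 2.482

2.482


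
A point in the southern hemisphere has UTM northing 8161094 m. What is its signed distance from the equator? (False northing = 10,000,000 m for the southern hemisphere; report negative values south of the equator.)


For southern: actual = 8161094 - 10000000 = -1838906 m

-1838906 m


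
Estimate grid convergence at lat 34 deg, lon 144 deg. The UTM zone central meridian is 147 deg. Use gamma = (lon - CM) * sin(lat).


gamma = (144 - 147) * sin(34) = -3 * 0.559193 = -1.678 degrees

-1.678 degrees


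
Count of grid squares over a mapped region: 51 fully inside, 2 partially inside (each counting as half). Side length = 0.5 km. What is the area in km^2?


effective squares = 51 + 2 * 0.5 = 52.0
area = 52.0 * 0.25 = 13.0 km^2

13.0 km^2


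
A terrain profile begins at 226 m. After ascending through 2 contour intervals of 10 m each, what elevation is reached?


elevation = 226 + 2 * 10 = 246 m

246 m


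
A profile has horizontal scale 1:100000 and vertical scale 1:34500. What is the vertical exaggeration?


VE = horizontal_scale / vertical_scale = 100000 / 34500 ≈ 2.9

2.9x


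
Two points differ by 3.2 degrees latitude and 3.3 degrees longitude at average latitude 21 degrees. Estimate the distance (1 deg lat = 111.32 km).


dlat_km = 3.2 * 111.32 = 356.224
dlon_km = 3.3 * 111.32 * cos(21) ≈ 342.956
dist = sqrt(356.224^2 + 342.956^2) ≈ 494.5 km

494.5 km


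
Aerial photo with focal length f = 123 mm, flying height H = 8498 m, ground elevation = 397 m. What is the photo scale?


scale = f / (H - h) = 123 mm / 8101 m = 123 / 8101000 = 1:65862

1:65862


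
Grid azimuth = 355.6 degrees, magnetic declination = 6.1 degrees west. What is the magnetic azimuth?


magnetic azimuth = grid azimuth - declination (east +ve)
mag_az = 355.6 - -6.1 = 1.7 degrees

1.7 degrees


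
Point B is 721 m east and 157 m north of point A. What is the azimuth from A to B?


az = atan2(721, 157) = 77.7 deg
adjusted to 0-360: 77.7 degrees

77.7 degrees


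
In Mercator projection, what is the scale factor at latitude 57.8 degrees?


SF = 1 / cos(57.8) = 1 / 0.532876 = 1.877

1.877


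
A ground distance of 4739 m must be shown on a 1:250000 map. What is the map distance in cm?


map_cm = 4739 * 100 / 250000 = 1.8956 cm ≈ 1.9 cm

1.9 cm


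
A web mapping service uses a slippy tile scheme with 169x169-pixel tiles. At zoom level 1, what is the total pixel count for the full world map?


tiles per axis = 2^1 = 2
total tiles = 2^2 = 4
pixels per axis = 2 * 169 = 338
total pixels = 338^2 = 114244

114244 pixels


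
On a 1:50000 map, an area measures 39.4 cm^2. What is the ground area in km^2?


ground_area = 39.4 * (50000/100)^2 = 9850000.0 m^2 = 9.85 km^2

9.85 km^2


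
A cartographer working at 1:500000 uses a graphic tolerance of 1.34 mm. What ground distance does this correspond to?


ground = 1.34 mm * 500000 / 1000 = 670.0 m

670.0 m


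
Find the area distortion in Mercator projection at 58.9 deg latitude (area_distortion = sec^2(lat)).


area_distortion = 1/cos^2(58.9) = 3.748

3.748


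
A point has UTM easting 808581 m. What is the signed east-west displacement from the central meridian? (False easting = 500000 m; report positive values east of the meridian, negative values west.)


displacement = 808581 - 500000 = 308581 m

308581 m


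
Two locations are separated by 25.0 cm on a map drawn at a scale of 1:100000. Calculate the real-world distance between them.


ground = 25.0 cm * 100000 / 100 = 25000.0 m = 25.0 km

25.0 km


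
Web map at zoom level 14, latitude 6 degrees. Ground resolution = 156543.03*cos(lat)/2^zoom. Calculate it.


res = 156543.03 * cos(6) / 2^14 = 156543.03 * 0.9945219 / 16384 = 9.5 m/pixel

9.5 m/pixel


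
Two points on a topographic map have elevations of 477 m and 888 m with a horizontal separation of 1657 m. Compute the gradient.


gradient = (888 - 477) / 1657 = 411 / 1657 = 0.248

0.248


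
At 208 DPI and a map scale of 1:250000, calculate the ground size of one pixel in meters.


pixel_cm = 2.54 / 208 ≈ 0.012212 cm
ground = pixel_cm * 250000 / 100 = 2.54 * 250000 / (208 * 100) = 635000 / 20800 ≈ 30.53 m

30.53 m


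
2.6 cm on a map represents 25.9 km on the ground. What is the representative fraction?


ground = 25.9 km = 2590000 cm; RF denominator = ground / map = 2590000 / 2.6 ≈ 996154; RF = 1:996154

1:996154


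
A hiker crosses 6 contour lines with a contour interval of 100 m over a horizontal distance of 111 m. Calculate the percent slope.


elevation change = 6 * 100 = 600 m
slope = 600 / 111 * 100 = 540.5%

540.5%


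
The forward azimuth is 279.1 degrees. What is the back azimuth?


back azimuth = (279.1 + 180) mod 360 = 99.1 degrees

99.1 degrees


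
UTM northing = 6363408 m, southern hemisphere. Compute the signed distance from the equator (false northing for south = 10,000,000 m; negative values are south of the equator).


For southern: actual = 6363408 - 10000000 = -3636592 m

-3636592 m


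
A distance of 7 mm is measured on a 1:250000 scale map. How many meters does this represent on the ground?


ground = 7 mm * 250000 / 1000 = 1750.0 m

1750.0 m


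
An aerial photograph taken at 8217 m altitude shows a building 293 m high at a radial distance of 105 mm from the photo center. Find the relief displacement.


d = h * r / H = 293 * 105 / 8217 = 3.74 mm

3.74 mm


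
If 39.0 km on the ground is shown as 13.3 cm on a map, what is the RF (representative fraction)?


ground = 39.0 km = 3900000 cm; RF denominator = ground / map = 3900000 / 13.3 ≈ 293233; RF = 1:293233

1:293233


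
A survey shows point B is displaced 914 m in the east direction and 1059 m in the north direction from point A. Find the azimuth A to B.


az = atan2(914, 1059) = 40.8 deg
adjusted to 0-360: 40.8 degrees

40.8 degrees


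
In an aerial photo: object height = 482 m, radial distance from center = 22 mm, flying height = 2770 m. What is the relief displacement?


d = h * r / H = 482 * 22 / 2770 = 3.83 mm

3.83 mm


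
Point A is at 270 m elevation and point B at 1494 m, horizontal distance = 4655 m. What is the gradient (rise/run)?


gradient = (1494 - 270) / 4655 = 1224 / 4655 = 0.2629

0.2629


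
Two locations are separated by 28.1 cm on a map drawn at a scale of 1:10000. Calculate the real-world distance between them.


ground = 28.1 cm * 10000 / 100 = 2810.0 m = 2.81 km

2.81 km


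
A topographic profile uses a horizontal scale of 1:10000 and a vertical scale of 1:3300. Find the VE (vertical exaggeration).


VE = horizontal_scale / vertical_scale = 10000 / 3300 ≈ 3.0

3.0x


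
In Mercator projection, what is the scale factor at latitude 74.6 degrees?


SF = 1 / cos(74.6) = 1 / 0.265556 = 3.766

3.766


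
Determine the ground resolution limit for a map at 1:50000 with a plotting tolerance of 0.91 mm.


ground = 0.91 mm * 50000 / 1000 = 45.5 m

45.5 m


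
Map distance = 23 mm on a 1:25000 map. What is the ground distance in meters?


ground = 23 mm * 25000 / 1000 = 575.0 m

575.0 m


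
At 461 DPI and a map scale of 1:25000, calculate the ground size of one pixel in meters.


pixel_cm = 2.54 / 461 ≈ 0.00551 cm
ground = pixel_cm * 25000 / 100 = 2.54 * 25000 / (461 * 100) = 63500 / 46100 ≈ 1.38 m

1.38 m


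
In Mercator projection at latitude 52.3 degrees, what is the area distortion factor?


area_distortion = 1/cos^2(52.3) = 2.674

2.674


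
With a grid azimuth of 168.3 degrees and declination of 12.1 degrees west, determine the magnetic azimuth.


magnetic azimuth = grid azimuth - declination (east +ve)
mag_az = 168.3 - -12.1 = 180.4 degrees

180.4 degrees


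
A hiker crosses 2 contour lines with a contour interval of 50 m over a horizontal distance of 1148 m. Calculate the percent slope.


elevation change = 2 * 50 = 100 m
slope = 100 / 1148 * 100 = 8.7%

8.7%


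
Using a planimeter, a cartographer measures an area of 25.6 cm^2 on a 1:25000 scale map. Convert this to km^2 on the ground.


ground_area = 25.6 * (25000/100)^2 = 1600000.0 m^2 = 1.6 km^2

1.6 km^2


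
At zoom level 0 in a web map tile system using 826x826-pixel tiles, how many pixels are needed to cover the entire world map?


tiles per axis = 2^0 = 1
total tiles = 1^2 = 1
pixels per axis = 1 * 826 = 826
total pixels = 826^2 = 682276

682276 pixels


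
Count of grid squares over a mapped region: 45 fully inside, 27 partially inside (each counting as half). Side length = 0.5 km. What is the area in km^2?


effective squares = 45 + 27 * 0.5 = 58.5
area = 58.5 * 0.25 = 14.625 km^2

14.625 km^2


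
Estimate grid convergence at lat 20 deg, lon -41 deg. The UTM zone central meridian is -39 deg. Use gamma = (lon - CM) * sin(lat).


gamma = (-41 - -39) * sin(20) = -2 * 0.34202 = -0.684 degrees

-0.684 degrees


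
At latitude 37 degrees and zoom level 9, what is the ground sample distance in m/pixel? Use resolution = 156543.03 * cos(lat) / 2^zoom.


res = 156543.03 * cos(37) / 2^9 = 156543.03 * 0.79863551 / 512 = 244.18 m/pixel

244.18 m/pixel


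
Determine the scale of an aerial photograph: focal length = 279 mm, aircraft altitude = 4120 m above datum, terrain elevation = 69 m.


scale = f / (H - h) = 279 mm / 4051 m = 279 / 4051000 = 1:14520

1:14520


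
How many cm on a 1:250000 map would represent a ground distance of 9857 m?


map_cm = 9857 * 100 / 250000 = 3.9428 cm ≈ 3.94 cm

3.94 cm


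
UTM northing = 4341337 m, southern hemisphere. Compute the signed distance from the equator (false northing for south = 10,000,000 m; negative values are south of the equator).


For southern: actual = 4341337 - 10000000 = -5658663 m

-5658663 m


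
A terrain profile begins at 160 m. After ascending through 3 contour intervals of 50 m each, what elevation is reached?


elevation = 160 + 3 * 50 = 310 m

310 m


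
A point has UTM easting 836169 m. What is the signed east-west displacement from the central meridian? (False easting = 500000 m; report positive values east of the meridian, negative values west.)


displacement = 836169 - 500000 = 336169 m

336169 m


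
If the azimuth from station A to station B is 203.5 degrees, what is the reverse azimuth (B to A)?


back azimuth = (203.5 + 180) mod 360 = 23.5 degrees

23.5 degrees


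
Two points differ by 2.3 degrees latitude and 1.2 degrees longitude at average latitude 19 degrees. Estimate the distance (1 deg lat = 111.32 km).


dlat_km = 2.3 * 111.32 = 256.036
dlon_km = 1.2 * 111.32 * cos(19) ≈ 126.306
dist = sqrt(256.036^2 + 126.306^2) ≈ 285.5 km

285.5 km


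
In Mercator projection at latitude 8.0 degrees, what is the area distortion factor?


area_distortion = 1/cos^2(8.0) = 1.02

1.02


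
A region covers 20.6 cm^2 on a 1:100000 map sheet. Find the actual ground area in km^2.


ground_area = 20.6 * (100000/100)^2 = 20600000.0 m^2 = 20.6 km^2

20.6 km^2


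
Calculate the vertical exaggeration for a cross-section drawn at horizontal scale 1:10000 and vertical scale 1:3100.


VE = horizontal_scale / vertical_scale = 10000 / 3100 ≈ 3.2

3.2x


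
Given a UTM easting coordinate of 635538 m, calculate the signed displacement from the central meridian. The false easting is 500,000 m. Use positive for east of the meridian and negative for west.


displacement = 635538 - 500000 = 135538 m

135538 m


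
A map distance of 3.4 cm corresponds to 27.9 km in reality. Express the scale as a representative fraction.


ground = 27.9 km = 2790000 cm; RF denominator = ground / map = 2790000 / 3.4 ≈ 820588; RF = 1:820588

1:820588


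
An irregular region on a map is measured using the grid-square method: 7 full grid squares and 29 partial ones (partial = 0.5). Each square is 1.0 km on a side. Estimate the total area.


effective squares = 7 + 29 * 0.5 = 21.5
area = 21.5 * 1.0 = 21.5 km^2

21.5 km^2


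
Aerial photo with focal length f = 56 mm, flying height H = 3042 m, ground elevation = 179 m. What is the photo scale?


scale = f / (H - h) = 56 mm / 2863 m = 56 / 2863000 = 1:51125

1:51125


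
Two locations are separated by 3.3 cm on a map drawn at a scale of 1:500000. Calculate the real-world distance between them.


ground = 3.3 cm * 500000 / 100 = 16500.0 m = 16.5 km

16.5 km


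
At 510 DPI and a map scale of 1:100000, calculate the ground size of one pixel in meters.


pixel_cm = 2.54 / 510 ≈ 0.00498 cm
ground = pixel_cm * 100000 / 100 = 2.54 * 100000 / (510 * 100) = 254000 / 51000 ≈ 4.98 m

4.98 m


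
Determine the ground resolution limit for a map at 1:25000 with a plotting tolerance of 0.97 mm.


ground = 0.97 mm * 25000 / 1000 = 24.25 m

24.25 m


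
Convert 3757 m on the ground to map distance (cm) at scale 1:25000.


map_cm = 3757 * 100 / 25000 = 15.028 cm ≈ 15.03 cm

15.03 cm


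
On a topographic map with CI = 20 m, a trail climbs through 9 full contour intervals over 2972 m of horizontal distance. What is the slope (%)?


elevation change = 9 * 20 = 180 m
slope = 180 / 2972 * 100 = 6.1%

6.1%


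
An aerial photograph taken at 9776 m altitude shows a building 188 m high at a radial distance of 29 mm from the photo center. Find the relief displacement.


d = h * r / H = 188 * 29 / 9776 = 0.56 mm

0.56 mm


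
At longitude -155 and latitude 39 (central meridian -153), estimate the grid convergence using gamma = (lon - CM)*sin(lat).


gamma = (-155 - -153) * sin(39) = -2 * 0.62932 = -1.259 degrees

-1.259 degrees


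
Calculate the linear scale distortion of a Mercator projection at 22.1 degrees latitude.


SF = 1 / cos(22.1) = 1 / 0.926529 = 1.079

1.079


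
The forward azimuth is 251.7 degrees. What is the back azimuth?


back azimuth = (251.7 + 180) mod 360 = 71.7 degrees

71.7 degrees


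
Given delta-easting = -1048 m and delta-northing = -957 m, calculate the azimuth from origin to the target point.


az = atan2(-1048, -957) = -132.4 deg
adjusted to 0-360: 227.6 degrees

227.6 degrees


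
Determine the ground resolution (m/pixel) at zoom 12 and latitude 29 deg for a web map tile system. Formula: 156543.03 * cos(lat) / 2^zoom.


res = 156543.03 * cos(29) / 2^12 = 156543.03 * 0.87461971 / 4096 = 33.43 m/pixel

33.43 m/pixel


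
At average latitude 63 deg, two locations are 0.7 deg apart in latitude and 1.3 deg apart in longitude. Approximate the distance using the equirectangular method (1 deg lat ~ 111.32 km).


dlat_km = 0.7 * 111.32 = 77.924
dlon_km = 1.3 * 111.32 * cos(63) ≈ 65.7
dist = sqrt(77.924^2 + 65.7^2) ≈ 101.9 km

101.9 km


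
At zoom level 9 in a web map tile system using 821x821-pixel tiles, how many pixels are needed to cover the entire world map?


tiles per axis = 2^9 = 512
total tiles = 512^2 = 262144
pixels per axis = 512 * 821 = 420352
total pixels = 420352^2 = 176695803904

176695803904 pixels


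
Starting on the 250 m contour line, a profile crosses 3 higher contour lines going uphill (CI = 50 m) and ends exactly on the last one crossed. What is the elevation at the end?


elevation = 250 + 3 * 50 = 400 m

400 m


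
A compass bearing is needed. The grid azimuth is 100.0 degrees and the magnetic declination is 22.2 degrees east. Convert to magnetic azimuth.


magnetic azimuth = grid azimuth - declination (east +ve)
mag_az = 100.0 - 22.2 = 77.8 degrees

77.8 degrees


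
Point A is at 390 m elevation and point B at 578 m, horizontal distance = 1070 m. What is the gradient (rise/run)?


gradient = (578 - 390) / 1070 = 188 / 1070 = 0.1757

0.1757


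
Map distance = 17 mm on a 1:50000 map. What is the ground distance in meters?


ground = 17 mm * 50000 / 1000 = 850.0 m

850.0 m


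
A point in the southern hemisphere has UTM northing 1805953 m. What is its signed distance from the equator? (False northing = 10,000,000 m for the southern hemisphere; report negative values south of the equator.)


For southern: actual = 1805953 - 10000000 = -8194047 m

-8194047 m


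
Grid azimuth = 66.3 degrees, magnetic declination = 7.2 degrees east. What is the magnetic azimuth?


magnetic azimuth = grid azimuth - declination (east +ve)
mag_az = 66.3 - 7.2 = 59.1 degrees

59.1 degrees


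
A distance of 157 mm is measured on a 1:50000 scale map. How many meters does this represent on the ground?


ground = 157 mm * 50000 / 1000 = 7850.0 m

7850.0 m


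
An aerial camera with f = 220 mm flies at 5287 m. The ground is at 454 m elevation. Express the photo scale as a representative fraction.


scale = f / (H - h) = 220 mm / 4833 m = 220 / 4833000 = 1:21968

1:21968


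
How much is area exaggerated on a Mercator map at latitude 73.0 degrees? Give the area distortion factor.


area_distortion = 1/cos^2(73.0) = 11.698

11.698


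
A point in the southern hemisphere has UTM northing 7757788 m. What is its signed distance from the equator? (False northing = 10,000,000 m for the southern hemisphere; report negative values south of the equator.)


For southern: actual = 7757788 - 10000000 = -2242212 m

-2242212 m


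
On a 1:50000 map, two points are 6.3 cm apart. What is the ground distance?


ground = 6.3 cm * 50000 / 100 = 3150.0 m = 3.15 km

3.15 km


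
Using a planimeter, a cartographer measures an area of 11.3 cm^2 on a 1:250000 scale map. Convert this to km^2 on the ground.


ground_area = 11.3 * (250000/100)^2 = 70625000.0 m^2 = 70.625 km^2

70.625 km^2


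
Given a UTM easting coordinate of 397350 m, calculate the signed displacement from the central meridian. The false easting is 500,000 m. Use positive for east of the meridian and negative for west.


displacement = 397350 - 500000 = -102650 m

-102650 m


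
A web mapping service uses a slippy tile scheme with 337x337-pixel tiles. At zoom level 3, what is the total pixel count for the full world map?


tiles per axis = 2^3 = 8
total tiles = 8^2 = 64
pixels per axis = 8 * 337 = 2696
total pixels = 2696^2 = 7268416

7268416 pixels


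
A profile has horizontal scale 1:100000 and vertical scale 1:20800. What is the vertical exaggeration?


VE = horizontal_scale / vertical_scale = 100000 / 20800 ≈ 4.8

4.8x


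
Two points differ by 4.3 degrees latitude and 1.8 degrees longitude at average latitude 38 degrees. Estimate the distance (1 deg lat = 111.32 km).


dlat_km = 4.3 * 111.32 = 478.676
dlon_km = 1.8 * 111.32 * cos(38) ≈ 157.898
dist = sqrt(478.676^2 + 157.898^2) ≈ 504.0 km

504.0 km


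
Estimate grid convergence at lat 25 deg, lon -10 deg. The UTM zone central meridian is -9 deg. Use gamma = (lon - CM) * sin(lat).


gamma = (-10 - -9) * sin(25) = -1 * 0.422618 = -0.423 degrees

-0.423 degrees


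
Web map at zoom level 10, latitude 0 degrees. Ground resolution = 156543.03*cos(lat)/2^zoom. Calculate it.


res = 156543.03 * cos(0) / 2^10 = 156543.03 * 1.0 / 1024 = 152.87 m/pixel

152.87 m/pixel


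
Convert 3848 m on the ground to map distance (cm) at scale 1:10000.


map_cm = 3848 * 100 / 10000 = 38.48 cm

38.48 cm


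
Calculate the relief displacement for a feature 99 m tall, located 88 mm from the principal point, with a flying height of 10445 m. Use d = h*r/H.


d = h * r / H = 99 * 88 / 10445 = 0.83 mm

0.83 mm


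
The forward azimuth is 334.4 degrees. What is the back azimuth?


back azimuth = (334.4 + 180) mod 360 = 154.4 degrees

154.4 degrees


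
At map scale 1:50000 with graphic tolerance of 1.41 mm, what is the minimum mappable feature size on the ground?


ground = 1.41 mm * 50000 / 1000 = 70.5 m

70.5 m


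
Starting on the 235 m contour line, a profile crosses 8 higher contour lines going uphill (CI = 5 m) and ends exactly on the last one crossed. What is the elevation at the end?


elevation = 235 + 8 * 5 = 275 m

275 m


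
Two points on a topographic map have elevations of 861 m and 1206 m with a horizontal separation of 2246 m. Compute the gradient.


gradient = (1206 - 861) / 2246 = 345 / 2246 = 0.1536

0.1536


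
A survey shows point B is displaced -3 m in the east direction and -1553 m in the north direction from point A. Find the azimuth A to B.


az = atan2(-3, -1553) = -179.9 deg
adjusted to 0-360: 180.1 degrees

180.1 degrees


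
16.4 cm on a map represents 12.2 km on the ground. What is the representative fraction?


ground = 12.2 km = 1220000 cm; RF denominator = ground / map = 1220000 / 16.4 ≈ 74390; RF = 1:74390

1:74390


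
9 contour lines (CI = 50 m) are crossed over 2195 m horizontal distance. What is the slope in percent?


elevation change = 9 * 50 = 450 m
slope = 450 / 2195 * 100 = 20.5%

20.5%


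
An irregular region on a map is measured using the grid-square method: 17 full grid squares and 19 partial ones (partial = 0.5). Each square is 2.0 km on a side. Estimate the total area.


effective squares = 17 + 19 * 0.5 = 26.5
area = 26.5 * 4.0 = 106.0 km^2

106.0 km^2


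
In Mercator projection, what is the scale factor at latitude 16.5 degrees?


SF = 1 / cos(16.5) = 1 / 0.95882 = 1.043

1.043


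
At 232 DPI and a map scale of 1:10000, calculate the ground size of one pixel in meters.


pixel_cm = 2.54 / 232 ≈ 0.010948 cm
ground = pixel_cm * 10000 / 100 = 2.54 * 10000 / (232 * 100) = 25400 / 23200 ≈ 1.09 m

1.09 m


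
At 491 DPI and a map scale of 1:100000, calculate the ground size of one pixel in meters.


pixel_cm = 2.54 / 491 ≈ 0.005173 cm
ground = pixel_cm * 100000 / 100 = 2.54 * 100000 / (491 * 100) = 254000 / 49100 ≈ 5.17 m

5.17 m


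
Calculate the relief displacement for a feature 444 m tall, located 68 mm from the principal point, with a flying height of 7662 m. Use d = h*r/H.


d = h * r / H = 444 * 68 / 7662 = 3.94 mm

3.94 mm


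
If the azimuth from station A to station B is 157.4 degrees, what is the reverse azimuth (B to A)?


back azimuth = (157.4 + 180) mod 360 = 337.4 degrees

337.4 degrees


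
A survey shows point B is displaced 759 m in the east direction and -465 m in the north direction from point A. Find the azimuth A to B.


az = atan2(759, -465) = 121.5 deg
adjusted to 0-360: 121.5 degrees

121.5 degrees


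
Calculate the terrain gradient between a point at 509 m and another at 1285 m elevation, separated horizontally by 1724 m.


gradient = (1285 - 509) / 1724 = 776 / 1724 = 0.4501

0.4501


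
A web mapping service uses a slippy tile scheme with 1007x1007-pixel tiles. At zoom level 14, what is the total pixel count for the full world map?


tiles per axis = 2^14 = 16384
total tiles = 16384^2 = 268435456
pixels per axis = 16384 * 1007 = 16498688
total pixels = 16498688^2 = 272206705721344

272206705721344 pixels
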